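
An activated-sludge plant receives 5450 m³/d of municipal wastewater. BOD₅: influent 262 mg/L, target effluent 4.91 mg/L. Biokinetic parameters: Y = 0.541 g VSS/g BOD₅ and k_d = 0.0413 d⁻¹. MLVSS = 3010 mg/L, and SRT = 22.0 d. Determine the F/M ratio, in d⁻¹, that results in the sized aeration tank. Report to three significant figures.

F/M ≈ 0.163 d⁻¹

Steady-state biomass mass balance: V·X·(1 + k_d·θ_c) = Y·Q·(S₀ − S)·θ_c, so V = 0.541 × 5450 × (262 − 4.91) × 22.0 / [3010 × (1 + 0.0413 × 22.0)] = 1.67×10^7 / 5745 = 2903 m³.
Food-to-microorganism ratio F/M = Q S₀ / (V X) = 5450 × 262 / (2903 × 3010) = 0.1634 d⁻¹.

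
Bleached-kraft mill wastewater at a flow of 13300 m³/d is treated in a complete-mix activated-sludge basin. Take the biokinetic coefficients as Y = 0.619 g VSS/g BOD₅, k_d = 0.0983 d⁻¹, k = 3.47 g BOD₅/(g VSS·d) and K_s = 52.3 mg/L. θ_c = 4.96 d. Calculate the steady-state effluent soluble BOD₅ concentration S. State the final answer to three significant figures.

S ≈ 8.49 mg/L

Effluent substrate depends only on kinetics and SRT: S = K_s(1 + k_d θ_c) / [θ_c(Yk − k_d) − 1] = 52.3 × (1 + 0.0983 × 4.96) / [4.96 × (0.619 × 3.47 − 0.0983) − 1] = 77.80 / 9.166 = 8.488 mg/L.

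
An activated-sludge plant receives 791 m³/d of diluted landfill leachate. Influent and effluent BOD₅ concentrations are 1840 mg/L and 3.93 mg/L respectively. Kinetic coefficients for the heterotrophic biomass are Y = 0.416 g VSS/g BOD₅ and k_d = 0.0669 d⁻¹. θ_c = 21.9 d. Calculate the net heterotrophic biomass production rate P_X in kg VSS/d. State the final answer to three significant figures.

Observed yield with endogenous decay: Y_obs = Y / (1 + k_d·θ_c) = 0.416 / (1 + 0.0669 × 21.9) = 0.416 / 2.465 = 0.1688 g VSS/g BOD₅.
ΔS = 1840 − 3.93 = 1836 mg/L, so the substrate removal rate is 791 × 1836/1000 = 1452 kg BOD₅/d.
Net biomass production P_X = Y_obs × Q·(S₀ − S) = 0.1688 × 1452 = 245.1 kg VSS/d.

P_X ≈ 245 kg VSS/d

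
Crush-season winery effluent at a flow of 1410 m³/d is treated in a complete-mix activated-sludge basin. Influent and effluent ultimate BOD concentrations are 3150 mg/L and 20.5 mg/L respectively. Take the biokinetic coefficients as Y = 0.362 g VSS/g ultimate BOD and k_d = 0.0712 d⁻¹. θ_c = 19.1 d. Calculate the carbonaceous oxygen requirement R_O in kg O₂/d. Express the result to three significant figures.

R_O ≈ 3450 kg O₂/d

Correct the yield for decay: Y_obs = Y/(1 + k_d θ_c) = 0.362 / (1 + 0.0712 × 19.1) = 0.362 / 2.360 = 0.1534.
Mass of ultimate BOD removed per day: Q(S₀ − S) = 1410 × 3130 g/m³ = 4413 kg/d.
Net sludge production P_X = 0.1534 × 4413 = 676.9 kg VSS/d.
R_O = Q·ΔS − 1.42 P_X = 4413 − 961.2 = 3451 kg O₂/d.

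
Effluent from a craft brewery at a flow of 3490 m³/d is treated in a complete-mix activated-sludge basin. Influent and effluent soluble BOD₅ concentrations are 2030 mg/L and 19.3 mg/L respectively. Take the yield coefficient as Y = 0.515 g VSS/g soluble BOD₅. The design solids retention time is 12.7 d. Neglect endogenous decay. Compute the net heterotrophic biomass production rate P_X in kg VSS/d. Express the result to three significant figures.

Since k_d ≈ 0, Y_obs = Y = 0.515 g VSS/g soluble BOD₅.
ΔS = 2030 − 19.3 = 2011 mg/L, so the substrate removal rate is 3490 × 2011/1000 = 7017 kg soluble BOD₅/d.
P_X = Y_obs · Q(S₀ − S) = 0.5150 × 7017 = 3614 kg VSS/d.

P_X ≈ 3610 kg VSS/d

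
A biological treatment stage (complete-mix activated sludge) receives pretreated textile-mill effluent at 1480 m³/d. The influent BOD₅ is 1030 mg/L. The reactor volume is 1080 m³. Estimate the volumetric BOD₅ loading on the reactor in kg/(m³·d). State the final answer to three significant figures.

Applied BOD₅ load per unit volume = Q·S₀/V = (1480 × 1030/1000)/1080 = 1.411 kg BOD₅·m⁻³·d⁻¹.

L_v ≈ 1.41 kg BOD₅/(m³·d)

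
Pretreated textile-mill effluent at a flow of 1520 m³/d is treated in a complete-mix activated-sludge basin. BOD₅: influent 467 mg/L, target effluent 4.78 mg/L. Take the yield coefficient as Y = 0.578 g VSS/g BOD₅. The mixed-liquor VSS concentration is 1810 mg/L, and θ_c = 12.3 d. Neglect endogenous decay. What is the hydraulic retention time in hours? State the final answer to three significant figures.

V·X = Y·Q·ΔS·θ_c gives V = 0.578 × 1520 × (467 − 4.78) × 12.3 / 1810 = 2760 m³.
τ = V/Q = 2760/1520 = 1.816 d, or 43.57 h.

τ ≈ 43.6 h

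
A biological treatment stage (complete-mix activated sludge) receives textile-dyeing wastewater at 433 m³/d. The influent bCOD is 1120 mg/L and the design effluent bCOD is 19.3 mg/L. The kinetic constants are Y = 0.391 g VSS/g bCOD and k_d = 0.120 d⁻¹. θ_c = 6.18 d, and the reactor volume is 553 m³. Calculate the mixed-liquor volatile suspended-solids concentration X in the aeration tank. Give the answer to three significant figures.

X ≈ 1200 mg/L

From V·X·(1 + k_d·θ_c) = Y·Q·(S₀ − S)·θ_c: X = 0.391 × 433 × (1120 − 19.3) × 6.18 / [553 × (1 + 0.120 × 6.18)] = 1196 mg/L.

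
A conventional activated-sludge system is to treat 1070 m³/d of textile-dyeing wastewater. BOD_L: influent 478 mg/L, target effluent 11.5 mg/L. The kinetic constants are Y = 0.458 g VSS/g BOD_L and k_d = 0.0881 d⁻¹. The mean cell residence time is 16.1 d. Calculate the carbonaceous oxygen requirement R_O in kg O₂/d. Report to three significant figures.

R_O ≈ 365 kg O₂/d

Observed yield with endogenous decay: Y_obs = Y / (1 + k_d·θ_c) = 0.458 / (1 + 0.0881 × 16.1) = 0.458 / 2.418 = 0.1894 g VSS/g BOD_L.
Q·(S₀ − S) = 1070 × (478 − 11.5) × 10⁻³ = 499.2 kg/d removed.
Net sludge production P_X = 0.1894 × 499.2 = 94.53 kg VSS/d.
R_O = Q·(S₀ − S) − 1.42·P_X = 499.2 − 1.42 × 94.53 = 364.9 kg O₂/d.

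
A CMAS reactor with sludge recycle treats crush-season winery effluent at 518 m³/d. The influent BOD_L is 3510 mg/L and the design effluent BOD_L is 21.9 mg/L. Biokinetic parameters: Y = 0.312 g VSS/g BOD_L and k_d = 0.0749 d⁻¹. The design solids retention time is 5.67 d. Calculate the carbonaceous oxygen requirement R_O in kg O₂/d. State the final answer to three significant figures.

R_O ≈ 1240 kg O₂/d

Correct the yield for decay: Y_obs = Y/(1 + k_d θ_c) = 0.312 / (1 + 0.0749 × 5.67) = 0.312 / 1.425 = 0.2190.
ΔS = 3510 − 21.9 = 3488 mg/L, so the substrate removal rate is 518 × 3488/1000 = 1807 kg BOD_L/d.
P_X = Y_obs·Q·(S₀ − S) = 0.2190 × 1807 = 395.7 kg VSS/d.
Carbonaceous O₂ demand = substrate oxidised − cell-mass equivalent = 1807 − 1.42 × 395.7 = 1245 kg O₂/d.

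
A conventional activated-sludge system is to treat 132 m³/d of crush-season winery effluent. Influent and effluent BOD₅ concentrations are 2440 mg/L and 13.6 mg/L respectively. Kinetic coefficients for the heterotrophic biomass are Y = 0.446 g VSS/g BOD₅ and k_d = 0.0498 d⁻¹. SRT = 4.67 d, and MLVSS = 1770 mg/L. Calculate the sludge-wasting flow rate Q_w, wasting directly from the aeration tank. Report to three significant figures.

Q_w ≈ 65.5 m³/d

Rearranging the biomass balance for a CMAS with decay, V = Y·Q·ΔS·θ_c / [X·(1+k_d θ_c)] = 0.446 × 132 × (2440 − 13.6) × 4.67 / [1770 × (1 + 0.0498 × 4.67)] = 6.67×10^5 / 2182 = 305.8 m³.
With mixed-liquor wasting, θ_c = V/Q_w, so Q_w = V/θ_c = 305.8/4.67 = 65.48 m³/d.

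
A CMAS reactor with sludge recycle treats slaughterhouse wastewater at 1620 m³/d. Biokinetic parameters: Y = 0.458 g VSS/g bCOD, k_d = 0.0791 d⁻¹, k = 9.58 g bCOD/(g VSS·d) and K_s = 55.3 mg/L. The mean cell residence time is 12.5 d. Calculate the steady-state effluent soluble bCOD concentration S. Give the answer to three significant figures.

For a completely mixed reactor with recycle the Lawrence–McCarty relation gives S = K_s·(1 + k_d·θ_c) / [θ_c·(Y·k − k_d) − 1] = 55.3 × (1 + 0.0791 × 12.5) / [12.5 × (0.458 × 9.58 − 0.0791) − 1] = 110.0 / 52.86 = 2.081 mg/L.

S ≈ 2.08 mg/L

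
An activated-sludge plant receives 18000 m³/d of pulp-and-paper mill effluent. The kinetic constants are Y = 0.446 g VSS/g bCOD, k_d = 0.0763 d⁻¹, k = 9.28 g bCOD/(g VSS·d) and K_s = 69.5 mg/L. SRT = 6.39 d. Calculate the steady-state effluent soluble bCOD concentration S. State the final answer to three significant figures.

S ≈ 4.14 mg/L

For a completely mixed reactor with recycle the Lawrence–McCarty relation gives S = K_s·(1 + k_d·θ_c) / [θ_c·(Y·k − k_d) − 1] = 69.5 × (1 + 0.0763 × 6.39) / [6.39 × (0.446 × 9.28 − 0.0763) − 1] = 103.4 / 24.96 = 4.142 mg/L.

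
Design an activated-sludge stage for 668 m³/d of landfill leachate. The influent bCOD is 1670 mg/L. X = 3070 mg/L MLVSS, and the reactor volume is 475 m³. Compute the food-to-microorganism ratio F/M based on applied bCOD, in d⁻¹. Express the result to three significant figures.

F/M ≈ 0.765 d⁻¹

Food-to-microorganism ratio F/M = Q S₀ / (V X) = 668 × 1670 / (475.0 × 3070) = 0.7650 d⁻¹.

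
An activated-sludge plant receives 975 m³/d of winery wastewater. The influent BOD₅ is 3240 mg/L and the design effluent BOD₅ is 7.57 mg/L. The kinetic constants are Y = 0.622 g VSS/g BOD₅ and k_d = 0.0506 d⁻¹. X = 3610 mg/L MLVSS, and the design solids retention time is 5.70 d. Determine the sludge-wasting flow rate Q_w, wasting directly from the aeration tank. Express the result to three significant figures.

Q_w ≈ 421 m³/d

From the SRT design equation V = Y Q (S₀−S) θ_c / [X (1 + k_d θ_c)] = 0.622 × 975 × (3240 − 7.57) × 5.70 / [3610 × (1 + 0.0506 × 5.70)] = 1.12×10^7 / 4651 = 2402 m³.
For wasting at MLVSS concentration, Q_w = V/θ_c = 2402/5.70 = 421.5 m³/d.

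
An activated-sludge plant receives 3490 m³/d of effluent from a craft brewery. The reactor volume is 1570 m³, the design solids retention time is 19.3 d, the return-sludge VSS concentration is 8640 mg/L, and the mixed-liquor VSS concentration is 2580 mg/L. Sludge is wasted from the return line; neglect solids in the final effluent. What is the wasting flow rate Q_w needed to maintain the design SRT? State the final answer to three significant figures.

Q_w ≈ 24.3 m³/d

θ_c = V·X/(Q_w·X_r) when wasting from the recycle, so Q_w = V·X/(θ_c·X_r) = 1570 × 2580 / (19.3 × 8640) = 24.29 m³/d.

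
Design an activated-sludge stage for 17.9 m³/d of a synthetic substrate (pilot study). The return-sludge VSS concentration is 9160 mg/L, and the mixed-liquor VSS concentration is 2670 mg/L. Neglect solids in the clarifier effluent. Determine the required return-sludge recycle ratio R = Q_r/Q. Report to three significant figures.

R = Q_r/Q = X/(X_r − X) = 2670 / (9160 − 2670) = 0.4114.

R ≈ 0.411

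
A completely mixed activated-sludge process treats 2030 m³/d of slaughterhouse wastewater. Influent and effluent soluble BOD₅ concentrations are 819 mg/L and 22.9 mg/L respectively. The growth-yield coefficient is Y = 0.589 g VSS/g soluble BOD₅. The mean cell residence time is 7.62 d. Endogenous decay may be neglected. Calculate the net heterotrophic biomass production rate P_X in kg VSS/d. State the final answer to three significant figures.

P_X ≈ 952 kg VSS/d

No decay correction is needed, so Y_obs = Y = 0.589.
Q·(S₀ − S) = 2030 × (819 − 22.9) × 10⁻³ = 1616 kg/d removed.
Biomass produced: P_X = Y_obs·Q·ΔS = 0.5890 × 1616 ≈ 951.9 kg VSS/d.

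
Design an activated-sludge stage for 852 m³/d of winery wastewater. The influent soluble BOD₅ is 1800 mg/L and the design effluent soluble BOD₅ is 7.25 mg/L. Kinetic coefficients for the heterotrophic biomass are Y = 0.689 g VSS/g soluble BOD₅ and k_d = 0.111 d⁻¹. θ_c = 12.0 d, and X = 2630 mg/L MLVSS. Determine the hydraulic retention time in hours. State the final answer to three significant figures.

Rearranging the biomass balance for a CMAS with decay, V = Y·Q·ΔS·θ_c / [X·(1+k_d θ_c)] = 0.689 × 852 × (1800 − 7.25) × 12.0 / [2630 × (1 + 0.111 × 12.0)] = 1.26×10^7 / 6133 = 2059 m³.
Hydraulic retention time τ = V/Q = 2059 / 852 = 2.417 d = 58.00 h.

τ ≈ 58.0 h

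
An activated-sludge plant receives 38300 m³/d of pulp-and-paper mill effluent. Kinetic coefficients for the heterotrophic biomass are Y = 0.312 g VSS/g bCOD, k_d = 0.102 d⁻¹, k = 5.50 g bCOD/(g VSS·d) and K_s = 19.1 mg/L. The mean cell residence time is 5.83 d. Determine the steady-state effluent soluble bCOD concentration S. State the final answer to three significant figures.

S ≈ 3.62 mg/L

For a completely mixed reactor with recycle the Lawrence–McCarty relation gives S = K_s·(1 + k_d·θ_c) / [θ_c·(Y·k − k_d) − 1] = 19.1 × (1 + 0.102 × 5.83) / [5.83 × (0.312 × 5.50 − 0.102) − 1] = 30.46 / 8.410 = 3.622 mg/L.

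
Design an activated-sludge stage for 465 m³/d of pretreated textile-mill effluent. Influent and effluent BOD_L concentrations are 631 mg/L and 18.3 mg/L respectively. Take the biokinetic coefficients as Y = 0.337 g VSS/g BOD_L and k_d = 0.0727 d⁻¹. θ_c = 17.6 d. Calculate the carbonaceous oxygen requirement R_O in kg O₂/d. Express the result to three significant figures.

Correct the yield for decay: Y_obs = Y/(1 + k_d θ_c) = 0.337 / (1 + 0.0727 × 17.6) = 0.337 / 2.280 = 0.1478.
Mass of BOD_L removed per day: Q(S₀ − S) = 465 × 612.7 g/m³ = 284.9 kg/d.
Biomass synthesised: P_X = Y_obs × 284.9 = 42.12 kg VSS/d.
R_O = Q·(S₀ − S) − 1.42·P_X = 284.9 − 1.42 × 42.12 = 225.1 kg O₂/d.

R_O ≈ 225 kg O₂/d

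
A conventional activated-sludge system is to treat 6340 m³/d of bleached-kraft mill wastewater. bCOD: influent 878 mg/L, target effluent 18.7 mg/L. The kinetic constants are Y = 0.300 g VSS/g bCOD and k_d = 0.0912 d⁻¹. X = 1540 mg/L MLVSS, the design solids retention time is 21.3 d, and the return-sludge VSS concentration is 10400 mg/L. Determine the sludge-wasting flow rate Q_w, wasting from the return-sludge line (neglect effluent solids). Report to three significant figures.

Q_w ≈ 53.4 m³/d

Steady-state biomass mass balance: V·X·(1 + k_d·θ_c) = Y·Q·(S₀ − S)·θ_c, so V = 0.300 × 6340 × (878 − 18.7) × 21.3 / [1540 × (1 + 0.0912 × 21.3)] = 3.48×10^7 / 4532 = 7682 m³.
θ_c = V·X/(Q_w·X_r) when wasting from the recycle, so Q_w = V·X/(θ_c·X_r) = 7682 × 1540 / (21.3 × 10400) = 53.41 m³/d.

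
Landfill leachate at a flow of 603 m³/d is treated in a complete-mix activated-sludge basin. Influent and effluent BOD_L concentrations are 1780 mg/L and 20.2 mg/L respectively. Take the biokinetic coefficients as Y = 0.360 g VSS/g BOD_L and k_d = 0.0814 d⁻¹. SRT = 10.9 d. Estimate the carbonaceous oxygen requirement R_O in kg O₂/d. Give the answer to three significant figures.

R_O ≈ 774 kg O₂/d

The observed yield is Y_obs = Y/(1 + k_d·θ_c) = 0.360 / (1 + 0.0814 × 10.9) = 0.360 / 1.887 = 0.1908 g VSS per g BOD_L removed.
ΔS = 1780 − 20.2 = 1760 mg/L, so the substrate removal rate is 603 × 1760/1000 = 1061 kg BOD_L/d.
Net sludge production P_X = 0.1908 × 1061 = 202.4 kg VSS/d.
R_O = Q·ΔS − 1.42 P_X = 1061 − 287.4 = 773.7 kg O₂/d.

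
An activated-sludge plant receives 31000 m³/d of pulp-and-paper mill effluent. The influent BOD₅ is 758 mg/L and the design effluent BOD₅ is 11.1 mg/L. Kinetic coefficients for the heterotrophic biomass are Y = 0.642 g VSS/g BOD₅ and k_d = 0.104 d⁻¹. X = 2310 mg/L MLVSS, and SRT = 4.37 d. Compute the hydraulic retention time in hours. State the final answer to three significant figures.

τ ≈ 15.0 h

Rearranging the biomass balance for a CMAS with decay, V = Y·Q·ΔS·θ_c / [X·(1+k_d θ_c)] = 0.642 × 31000 × (758 − 11.1) × 4.37 / [2310 × (1 + 0.104 × 4.37)] = 6.5×10^7 / 3360 = 19334 m³.
HRT = V/Q = 19334 m³ / 31000 m³·d⁻¹ = 0.6237 d × 24 = 14.97 h.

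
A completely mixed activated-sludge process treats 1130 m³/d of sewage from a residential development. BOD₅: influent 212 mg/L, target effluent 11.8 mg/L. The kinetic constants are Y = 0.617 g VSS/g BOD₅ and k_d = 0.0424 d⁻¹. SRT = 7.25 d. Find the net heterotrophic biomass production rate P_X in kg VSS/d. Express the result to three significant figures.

P_X ≈ 107 kg VSS/d

Observed yield with endogenous decay: Y_obs = Y / (1 + k_d·θ_c) = 0.617 / (1 + 0.0424 × 7.25) = 0.617 / 1.307 = 0.4719 g VSS/g BOD₅.
Mass of BOD₅ removed per day: Q(S₀ − S) = 1130 × 200.2 g/m³ = 226.2 kg/d.
Biomass produced: P_X = Y_obs·Q·ΔS = 0.4719 × 226.2 ≈ 106.8 kg VSS/d.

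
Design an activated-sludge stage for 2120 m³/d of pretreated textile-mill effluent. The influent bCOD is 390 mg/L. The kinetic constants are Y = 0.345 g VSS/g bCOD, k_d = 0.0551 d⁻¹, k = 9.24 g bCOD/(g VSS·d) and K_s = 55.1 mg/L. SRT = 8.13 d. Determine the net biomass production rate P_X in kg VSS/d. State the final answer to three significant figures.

P_X ≈ 195 kg VSS/d

For a completely mixed reactor with recycle the Lawrence–McCarty relation gives S = K_s·(1 + k_d·θ_c) / [θ_c·(Y·k − k_d) − 1] = 55.1 × (1 + 0.0551 × 8.13) / [8.13 × (0.345 × 9.24 − 0.0551) − 1] = 79.78 / 24.47 = 3.261 mg/L.
The observed yield is Y_obs = Y/(1 + k_d·θ_c) = 0.345 / (1 + 0.0551 × 8.13) = 0.345 / 1.448 = 0.2383 g VSS per g bCOD removed.
Mass of bCOD removed per day: Q(S₀ − S) = 2120 × 386.7 g/m³ = 819.9 kg/d.
P_X = Y_obs · Q(S₀ − S) = 0.2383 × 819.9 = 195.4 kg VSS/d.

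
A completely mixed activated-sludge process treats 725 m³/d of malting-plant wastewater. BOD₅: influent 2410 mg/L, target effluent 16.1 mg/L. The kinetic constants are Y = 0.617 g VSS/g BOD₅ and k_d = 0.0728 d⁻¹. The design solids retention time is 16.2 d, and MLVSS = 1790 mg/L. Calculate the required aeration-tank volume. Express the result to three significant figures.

V ≈ 4450 m³

Steady-state biomass mass balance: V·X·(1 + k_d·θ_c) = Y·Q·(S₀ − S)·θ_c, so V = 0.617 × 725 × (2410 − 16.1) × 16.2 / [1790 × (1 + 0.0728 × 16.2)] = 1.73×10^7 / 3901 = 4447 m³.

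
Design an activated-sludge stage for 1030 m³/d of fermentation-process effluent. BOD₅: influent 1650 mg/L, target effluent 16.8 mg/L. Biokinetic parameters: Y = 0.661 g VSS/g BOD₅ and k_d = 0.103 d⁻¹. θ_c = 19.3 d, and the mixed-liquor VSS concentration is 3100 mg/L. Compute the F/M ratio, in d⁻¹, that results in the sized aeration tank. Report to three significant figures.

F/M ≈ 0.237 d⁻¹

Steady-state biomass mass balance: V·X·(1 + k_d·θ_c) = Y·Q·(S₀ − S)·θ_c, so V = 0.661 × 1030 × (1650 − 16.8) × 19.3 / [3100 × (1 + 0.103 × 19.3)] = 2.15×10^7 / 9262 = 2317 m³.
F/M = Q·S₀ / (V·X) = 1030 × 1650 / (2317 × 3100) = 0.2366 g BOD₅·(g VSS·d)⁻¹.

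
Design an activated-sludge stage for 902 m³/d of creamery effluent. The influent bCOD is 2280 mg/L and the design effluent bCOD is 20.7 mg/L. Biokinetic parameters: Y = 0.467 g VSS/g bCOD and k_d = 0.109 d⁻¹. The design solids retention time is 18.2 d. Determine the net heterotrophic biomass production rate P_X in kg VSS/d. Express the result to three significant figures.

The observed yield is Y_obs = Y/(1 + k_d·θ_c) = 0.467 / (1 + 0.109 × 18.2) = 0.467 / 2.984 = 0.1565 g VSS per g bCOD removed.
Mass of bCOD removed per day: Q(S₀ − S) = 902 × 2259 g/m³ = 2038 kg/d.
So the net sludge growth is P_X = 0.1565 × 2038 = 319.0 kg VSS/d.

P_X ≈ 319 kg VSS/d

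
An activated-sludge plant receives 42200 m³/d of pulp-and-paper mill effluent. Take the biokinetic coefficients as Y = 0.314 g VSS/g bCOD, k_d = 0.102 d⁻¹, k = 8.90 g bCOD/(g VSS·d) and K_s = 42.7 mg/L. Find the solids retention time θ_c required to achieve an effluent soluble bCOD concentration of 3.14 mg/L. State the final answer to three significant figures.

θ_c ≈ 11.2 d

At the target effluent, Y k S/(K_s+S) = 0.314×8.90×3.14/45.84 = 0.1914 d⁻¹.
1/θ_c = 0.1914 − 0.102 = 0.08943 d⁻¹, so θ_c = 11.18 d.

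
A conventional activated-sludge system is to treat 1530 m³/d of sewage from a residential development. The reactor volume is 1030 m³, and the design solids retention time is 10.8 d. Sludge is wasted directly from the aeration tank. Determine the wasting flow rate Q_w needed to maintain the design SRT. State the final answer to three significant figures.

Q_w ≈ 95.4 m³/d

With mixed-liquor wasting, θ_c = V/Q_w, so Q_w = V/θ_c = 1030/10.8 = 95.37 m³/d.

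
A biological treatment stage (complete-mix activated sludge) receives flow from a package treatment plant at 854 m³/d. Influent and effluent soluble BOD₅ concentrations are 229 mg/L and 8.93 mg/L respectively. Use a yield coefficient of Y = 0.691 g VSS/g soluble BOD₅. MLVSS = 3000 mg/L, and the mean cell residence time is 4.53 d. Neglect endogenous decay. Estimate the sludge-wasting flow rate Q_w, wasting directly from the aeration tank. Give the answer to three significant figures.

V·X = Y·Q·ΔS·θ_c gives V = 0.691 × 854 × (229 − 8.93) × 4.53 / 3000 = 196.1 m³.
Wasting from the aeration tank: Q_w = V / θ_c = 196.1 / 4.53 = 43.29 m³/d.

Q_w ≈ 43.3 m³/d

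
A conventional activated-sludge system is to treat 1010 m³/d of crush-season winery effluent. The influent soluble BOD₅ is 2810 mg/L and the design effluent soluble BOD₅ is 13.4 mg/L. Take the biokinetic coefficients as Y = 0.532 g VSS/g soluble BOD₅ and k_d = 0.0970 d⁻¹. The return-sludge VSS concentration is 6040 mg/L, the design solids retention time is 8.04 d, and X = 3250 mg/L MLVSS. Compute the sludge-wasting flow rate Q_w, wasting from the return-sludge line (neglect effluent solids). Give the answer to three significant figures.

Q_w ≈ 140 m³/d

From the SRT design equation V = Y Q (S₀−S) θ_c / [X (1 + k_d θ_c)] = 0.532 × 1010 × (2810 − 13.4) × 8.04 / [3250 × (1 + 0.0970 × 8.04)] = 1.21×10^7 / 5785 = 2089 m³.
θ_c = V·X/(Q_w·X_r) when wasting from the recycle, so Q_w = V·X/(θ_c·X_r) = 2089 × 3250 / (8.04 × 6040) = 139.8 m³/d.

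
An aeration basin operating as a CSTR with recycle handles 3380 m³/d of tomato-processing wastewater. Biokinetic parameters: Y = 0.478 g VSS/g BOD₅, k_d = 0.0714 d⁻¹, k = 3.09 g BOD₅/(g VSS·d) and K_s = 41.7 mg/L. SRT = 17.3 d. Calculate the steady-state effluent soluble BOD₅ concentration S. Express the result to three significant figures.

S ≈ 4.00 mg/L

Effluent substrate depends only on kinetics and SRT: S = K_s(1 + k_d θ_c) / [θ_c(Yk − k_d) − 1] = 41.7 × (1 + 0.0714 × 17.3) / [17.3 × (0.478 × 3.09 − 0.0714) − 1] = 93.21 / 23.32 = 3.997 mg/L.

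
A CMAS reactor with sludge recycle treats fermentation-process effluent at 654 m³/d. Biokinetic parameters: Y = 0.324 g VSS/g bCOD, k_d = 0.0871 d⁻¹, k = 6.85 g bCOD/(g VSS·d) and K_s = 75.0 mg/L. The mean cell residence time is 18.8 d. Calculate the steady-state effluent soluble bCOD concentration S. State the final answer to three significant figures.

From the Monod/SRT balance for a CMAS, S = K_s·(1+k_d θ_c)/[θ_c·(Y k − k_d) − 1] = 75.0 × (1 + 0.0871 × 18.8) / [18.8 × (0.324 × 6.85 − 0.0871) − 1] = 197.8 / 39.09 = 5.061 mg/L.

S ≈ 5.06 mg/L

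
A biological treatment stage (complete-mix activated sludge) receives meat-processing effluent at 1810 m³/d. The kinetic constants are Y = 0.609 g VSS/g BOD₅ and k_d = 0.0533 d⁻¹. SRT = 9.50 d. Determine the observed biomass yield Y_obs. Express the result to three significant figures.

The observed yield is Y_obs = Y/(1 + k_d·θ_c) = 0.609 / (1 + 0.0533 × 9.50) = 0.609 / 1.506 = 0.4043 g VSS per g BOD₅ removed.

Y_obs ≈ 0.404 g VSS/g BOD₅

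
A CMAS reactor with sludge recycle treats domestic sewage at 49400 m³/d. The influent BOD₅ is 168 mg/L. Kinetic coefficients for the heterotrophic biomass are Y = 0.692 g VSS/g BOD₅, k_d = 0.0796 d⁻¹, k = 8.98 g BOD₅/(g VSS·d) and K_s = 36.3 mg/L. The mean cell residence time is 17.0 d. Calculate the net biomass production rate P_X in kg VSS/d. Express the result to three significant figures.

P_X ≈ 2430 kg VSS/d

For a completely mixed reactor with recycle the Lawrence–McCarty relation gives S = K_s·(1 + k_d·θ_c) / [θ_c·(Y·k − k_d) − 1] = 36.3 × (1 + 0.0796 × 17.0) / [17.0 × (0.692 × 8.98 − 0.0796) − 1] = 85.42 / 103.3 = 0.8270 mg/L.
Y_obs = Y / (1 + k_d θ_c) = 0.692 / (1 + 0.0796 × 17.0) = 0.692 / 2.353 = 0.2941.
ΔS = 168 − 0.827 = 167.2 mg/L, so the substrate removal rate is 49400 × 167.2/1000 = 8258 kg BOD₅/d.
Biomass produced: P_X = Y_obs·Q·ΔS = 0.2941 × 8258 ≈ 2429 kg VSS/d.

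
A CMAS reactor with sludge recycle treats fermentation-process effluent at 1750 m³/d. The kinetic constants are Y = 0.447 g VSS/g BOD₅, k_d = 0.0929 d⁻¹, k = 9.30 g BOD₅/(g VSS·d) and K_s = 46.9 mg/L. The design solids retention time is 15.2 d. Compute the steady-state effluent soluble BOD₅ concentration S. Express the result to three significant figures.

Effluent substrate depends only on kinetics and SRT: S = K_s(1 + k_d θ_c) / [θ_c(Yk − k_d) − 1] = 46.9 × (1 + 0.0929 × 15.2) / [15.2 × (0.447 × 9.30 − 0.0929) − 1] = 113.1 / 60.78 = 1.861 mg/L.

S ≈ 1.86 mg/L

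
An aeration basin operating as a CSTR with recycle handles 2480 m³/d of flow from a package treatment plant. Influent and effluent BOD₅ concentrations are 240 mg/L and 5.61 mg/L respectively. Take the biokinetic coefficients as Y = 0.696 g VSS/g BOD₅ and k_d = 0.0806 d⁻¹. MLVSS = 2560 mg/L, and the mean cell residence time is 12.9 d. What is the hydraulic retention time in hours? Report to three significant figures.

τ ≈ 9.67 h

Steady-state biomass mass balance: V·X·(1 + k_d·θ_c) = Y·Q·(S₀ − S)·θ_c, so V = 0.696 × 2480 × (240 − 5.61) × 12.9 / [2560 × (1 + 0.0806 × 12.9)] = 5.22×10^6 / 5222 = 999.5 m³.
Hydraulic retention time τ = V/Q = 999.5 / 2480 = 0.4030 d = 9.672 h.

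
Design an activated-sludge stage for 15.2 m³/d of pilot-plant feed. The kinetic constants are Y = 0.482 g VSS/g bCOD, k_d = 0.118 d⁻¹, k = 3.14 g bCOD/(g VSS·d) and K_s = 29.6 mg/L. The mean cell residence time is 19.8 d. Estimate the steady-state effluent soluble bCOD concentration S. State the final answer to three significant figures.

Effluent substrate depends only on kinetics and SRT: S = K_s(1 + k_d θ_c) / [θ_c(Yk − k_d) − 1] = 29.6 × (1 + 0.118 × 19.8) / [19.8 × (0.482 × 3.14 − 0.118) − 1] = 98.76 / 26.63 = 3.708 mg/L.

S ≈ 3.71 mg/L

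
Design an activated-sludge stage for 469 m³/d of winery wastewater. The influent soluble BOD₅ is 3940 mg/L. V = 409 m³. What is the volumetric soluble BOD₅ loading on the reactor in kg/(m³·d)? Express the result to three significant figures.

Applied soluble BOD₅ load per unit volume = Q·S₀/V = (469 × 3940/1000)/409.0 = 4.518 kg soluble BOD₅·m⁻³·d⁻¹.

L_v ≈ 4.52 kg soluble BOD₅/(m³·d)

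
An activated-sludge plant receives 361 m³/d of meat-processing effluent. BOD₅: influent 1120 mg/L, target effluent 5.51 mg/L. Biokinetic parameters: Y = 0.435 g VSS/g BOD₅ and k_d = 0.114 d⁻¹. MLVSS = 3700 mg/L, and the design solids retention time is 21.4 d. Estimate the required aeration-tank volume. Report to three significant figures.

V ≈ 294 m³

Rearranging the biomass balance for a CMAS with decay, V = Y·Q·ΔS·θ_c / [X·(1+k_d θ_c)] = 0.435 × 361 × (1120 − 5.51) × 21.4 / [3700 × (1 + 0.114 × 21.4)] = 3.75×10^6 / 12727 = 294.3 m³.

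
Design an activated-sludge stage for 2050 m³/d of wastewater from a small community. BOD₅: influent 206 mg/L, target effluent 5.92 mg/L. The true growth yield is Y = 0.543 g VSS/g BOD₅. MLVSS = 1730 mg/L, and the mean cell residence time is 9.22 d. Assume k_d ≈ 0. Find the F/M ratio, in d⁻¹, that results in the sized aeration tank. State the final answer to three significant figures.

F/M ≈ 0.206 d⁻¹

V·X = Y·Q·ΔS·θ_c gives V = 0.543 × 2050 × (206 − 5.92) × 9.22 / 1730 = 1187 m³.
F/M = Q·S₀ / (V·X) = 2050 × 206 / (1187 × 1730) = 0.2057 g BOD₅·(g VSS·d)⁻¹.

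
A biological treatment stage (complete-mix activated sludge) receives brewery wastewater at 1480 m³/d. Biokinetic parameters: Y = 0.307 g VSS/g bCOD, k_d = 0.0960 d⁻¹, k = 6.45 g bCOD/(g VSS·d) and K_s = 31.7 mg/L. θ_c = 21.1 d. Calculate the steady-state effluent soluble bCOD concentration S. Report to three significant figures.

For a completely mixed reactor with recycle the Lawrence–McCarty relation gives S = K_s·(1 + k_d·θ_c) / [θ_c·(Y·k − k_d) − 1] = 31.7 × (1 + 0.0960 × 21.1) / [21.1 × (0.307 × 6.45 − 0.0960) − 1] = 95.91 / 38.76 = 2.475 mg/L.

S ≈ 2.47 mg/L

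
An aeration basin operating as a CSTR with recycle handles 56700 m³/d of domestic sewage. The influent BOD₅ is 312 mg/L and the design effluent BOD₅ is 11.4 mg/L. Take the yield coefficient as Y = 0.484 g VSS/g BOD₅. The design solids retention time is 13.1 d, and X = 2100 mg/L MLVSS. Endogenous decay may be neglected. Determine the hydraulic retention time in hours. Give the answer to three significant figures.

With k_d = 0 the design equation reduces to V = Y Q (S₀−S) θ_c / X = 0.484 × 56700 × (312 − 11.4) × 13.1 / 2100 = 51460 m³.
Hydraulic retention time τ = V/Q = 51460 / 56700 = 0.9076 d = 21.78 h.

τ ≈ 21.8 h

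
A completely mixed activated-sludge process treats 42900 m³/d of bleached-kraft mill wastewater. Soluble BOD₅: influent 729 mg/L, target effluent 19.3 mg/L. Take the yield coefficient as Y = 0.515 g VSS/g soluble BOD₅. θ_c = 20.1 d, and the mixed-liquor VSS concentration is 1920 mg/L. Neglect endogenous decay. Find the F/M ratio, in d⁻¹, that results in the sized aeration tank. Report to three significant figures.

F/M ≈ 0.0992 d⁻¹

V·X = Y·Q·ΔS·θ_c gives V = 0.515 × 42900 × (729 − 19.3) × 20.1 / 1920 = 164147 m³.
F/M = applied load / biomass = Q·S₀/(V·X) = 42900 × 729 / (164147 × 1920) = 0.09923 d⁻¹.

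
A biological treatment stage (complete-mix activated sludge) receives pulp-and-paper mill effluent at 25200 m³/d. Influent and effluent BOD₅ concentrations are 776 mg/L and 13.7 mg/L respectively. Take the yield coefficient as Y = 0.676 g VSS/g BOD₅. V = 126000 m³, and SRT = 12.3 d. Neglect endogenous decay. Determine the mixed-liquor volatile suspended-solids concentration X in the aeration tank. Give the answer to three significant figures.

From V·X = Y·Q·(S₀ − S)·θ_c (decay neglected): X = 0.676 × 25200 × (776 − 13.7) × 12.3 / 126000 = 1268 mg/L.

X ≈ 1270 mg/L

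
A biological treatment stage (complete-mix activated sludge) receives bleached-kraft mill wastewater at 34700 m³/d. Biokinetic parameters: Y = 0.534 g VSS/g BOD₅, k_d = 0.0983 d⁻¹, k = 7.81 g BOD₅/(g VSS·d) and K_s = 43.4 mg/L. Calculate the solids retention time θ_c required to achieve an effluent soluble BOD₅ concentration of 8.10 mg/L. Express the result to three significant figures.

θ_c ≈ 1.79 d

Specific growth rate at S = 8.10 mg/L: μ = YkS/(K_s+S) = 0.534·7.81·8.10/(43.4+8.10) = 0.6559 d⁻¹.
θ_c = 1/(μ − k_d) = 1/(0.6559 − 0.0983) = 1/0.5576 = 1.793 d.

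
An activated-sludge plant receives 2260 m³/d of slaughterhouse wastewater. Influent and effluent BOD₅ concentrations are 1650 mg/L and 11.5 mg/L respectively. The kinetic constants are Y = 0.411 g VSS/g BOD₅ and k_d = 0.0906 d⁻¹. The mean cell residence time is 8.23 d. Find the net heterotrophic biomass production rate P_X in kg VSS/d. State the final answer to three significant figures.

Y_obs = Y / (1 + k_d θ_c) = 0.411 / (1 + 0.0906 × 8.23) = 0.411 / 1.746 = 0.2354.
Q·(S₀ − S) = 2260 × (1650 − 11.5) × 10⁻³ = 3703 kg/d removed.
P_X = Y_obs · Q(S₀ − S) = 0.2354 × 3703 = 871.9 kg VSS/d.

P_X ≈ 872 kg VSS/d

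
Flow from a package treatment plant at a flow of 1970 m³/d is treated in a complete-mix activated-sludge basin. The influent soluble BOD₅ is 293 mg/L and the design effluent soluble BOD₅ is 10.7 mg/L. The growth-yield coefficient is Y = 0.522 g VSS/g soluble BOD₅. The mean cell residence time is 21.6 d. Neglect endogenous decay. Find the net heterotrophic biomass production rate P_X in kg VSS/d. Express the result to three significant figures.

P_X ≈ 290 kg VSS/d

No decay correction is needed, so Y_obs = Y = 0.522.
Substrate removed = Q·(S₀ − S) = 1970 m³/d × (293 − 10.7) g/m³ = 5.56×10^5 g/d = 556.1 kg/d.
Biomass produced: P_X = Y_obs·Q·ΔS = 0.5220 × 556.1 ≈ 290.3 kg VSS/d.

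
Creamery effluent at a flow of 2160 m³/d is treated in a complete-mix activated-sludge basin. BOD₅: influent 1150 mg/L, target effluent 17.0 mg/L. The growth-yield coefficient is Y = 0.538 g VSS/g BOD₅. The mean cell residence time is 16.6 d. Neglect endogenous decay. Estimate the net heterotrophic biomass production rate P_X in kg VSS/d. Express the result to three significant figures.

With endogenous decay neglected, the observed yield equals the true yield: Y_obs = Y = 0.538 g VSS/g BOD₅.
ΔS = 1150 − 17.0 = 1133 mg/L, so the substrate removal rate is 2160 × 1133/1000 = 2447 kg BOD₅/d.
So the net sludge growth is P_X = 0.5380 × 2447 = 1317 kg VSS/d.

P_X ≈ 1320 kg VSS/d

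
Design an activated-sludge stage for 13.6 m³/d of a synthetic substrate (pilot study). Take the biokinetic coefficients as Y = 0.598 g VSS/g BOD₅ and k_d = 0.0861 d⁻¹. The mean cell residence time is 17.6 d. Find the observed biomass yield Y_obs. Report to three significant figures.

Y_obs = Y / (1 + k_d θ_c) = 0.598 / (1 + 0.0861 × 17.6) = 0.598 / 2.515 = 0.2377.

Y_obs ≈ 0.238 g VSS/g BOD₅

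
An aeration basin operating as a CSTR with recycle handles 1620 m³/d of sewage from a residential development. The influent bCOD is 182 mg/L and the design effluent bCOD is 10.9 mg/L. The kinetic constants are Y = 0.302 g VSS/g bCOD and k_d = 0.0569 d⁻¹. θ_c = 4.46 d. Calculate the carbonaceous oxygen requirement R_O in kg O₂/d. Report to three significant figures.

Observed yield with endogenous decay: Y_obs = Y / (1 + k_d·θ_c) = 0.302 / (1 + 0.0569 × 4.46) = 0.302 / 1.254 = 0.2409 g VSS/g bCOD.
ΔS = 182 − 10.9 = 171.1 mg/L, so the substrate removal rate is 1620 × 171.1/1000 = 277.2 kg bCOD/d.
Biomass synthesised: P_X = Y_obs × 277.2 = 66.77 kg VSS/d.
R_O = Q·ΔS − 1.42 P_X = 277.2 − 94.81 = 182.4 kg O₂/d.

R_O ≈ 182 kg O₂/d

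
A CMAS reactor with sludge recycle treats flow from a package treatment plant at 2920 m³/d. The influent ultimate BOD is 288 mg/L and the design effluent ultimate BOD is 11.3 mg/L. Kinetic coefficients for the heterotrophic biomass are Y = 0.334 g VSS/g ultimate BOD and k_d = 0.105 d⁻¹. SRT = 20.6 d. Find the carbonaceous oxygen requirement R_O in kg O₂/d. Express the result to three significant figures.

Observed yield with endogenous decay: Y_obs = Y / (1 + k_d·θ_c) = 0.334 / (1 + 0.105 × 20.6) = 0.334 / 3.163 = 0.1056 g VSS/g ultimate BOD.
ΔS = 288 − 11.3 = 276.7 mg/L, so the substrate removal rate is 2920 × 276.7/1000 = 808.0 kg ultimate BOD/d.
Biomass synthesised: P_X = Y_obs × 808.0 = 85.32 kg VSS/d.
R_O = Q·(S₀ − S) − 1.42·P_X = 808.0 − 1.42 × 85.32 = 686.8 kg O₂/d.

R_O ≈ 687 kg O₂/d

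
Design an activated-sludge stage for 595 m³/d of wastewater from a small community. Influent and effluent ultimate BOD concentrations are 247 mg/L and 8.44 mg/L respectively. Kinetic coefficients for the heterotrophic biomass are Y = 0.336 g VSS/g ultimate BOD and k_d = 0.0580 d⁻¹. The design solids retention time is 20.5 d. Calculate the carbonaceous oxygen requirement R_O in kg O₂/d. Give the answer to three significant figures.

R_O ≈ 111 kg O₂/d

Correct the yield for decay: Y_obs = Y/(1 + k_d θ_c) = 0.336 / (1 + 0.0580 × 20.5) = 0.336 / 2.189 = 0.1535.
Mass of ultimate BOD removed per day: Q(S₀ − S) = 595 × 238.6 g/m³ = 141.9 kg/d.
Net sludge production P_X = 0.1535 × 141.9 = 21.79 kg VSS/d.
R_O = Q·ΔS − 1.42 P_X = 141.9 − 30.94 = 111.0 kg O₂/d.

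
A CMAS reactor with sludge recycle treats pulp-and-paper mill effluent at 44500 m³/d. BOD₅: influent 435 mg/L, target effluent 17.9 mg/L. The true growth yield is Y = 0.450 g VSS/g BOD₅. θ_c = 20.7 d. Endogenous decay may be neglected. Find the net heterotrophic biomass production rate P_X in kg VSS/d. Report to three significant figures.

No decay correction is needed, so Y_obs = Y = 0.450.
Q·(S₀ − S) = 44500 × (435 − 17.9) × 10⁻³ = 18561 kg/d removed.
So the net sludge growth is P_X = 0.4500 × 18561 = 8352 kg VSS/d.

P_X ≈ 8350 kg VSS/d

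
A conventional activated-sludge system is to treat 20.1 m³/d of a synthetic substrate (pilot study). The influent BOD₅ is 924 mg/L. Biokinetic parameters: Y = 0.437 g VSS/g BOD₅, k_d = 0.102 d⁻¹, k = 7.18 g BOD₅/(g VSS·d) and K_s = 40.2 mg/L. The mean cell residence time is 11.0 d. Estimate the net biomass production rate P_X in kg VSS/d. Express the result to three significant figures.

From the Monod/SRT balance for a CMAS, S = K_s·(1+k_d θ_c)/[θ_c·(Y k − k_d) − 1] = 40.2 × (1 + 0.102 × 11.0) / [11.0 × (0.437 × 7.18 − 0.102) − 1] = 85.30 / 32.39 = 2.633 mg/L.
The observed yield is Y_obs = Y/(1 + k_d·θ_c) = 0.437 / (1 + 0.102 × 11.0) = 0.437 / 2.122 = 0.2059 g VSS per g BOD₅ removed.
Mass of BOD₅ removed per day: Q(S₀ − S) = 20.1 × 921.4 g/m³ = 18.52 kg/d.
So the net sludge growth is P_X = 0.2059 × 18.52 = 3.814 kg VSS/d.

P_X ≈ 3.81 kg VSS/d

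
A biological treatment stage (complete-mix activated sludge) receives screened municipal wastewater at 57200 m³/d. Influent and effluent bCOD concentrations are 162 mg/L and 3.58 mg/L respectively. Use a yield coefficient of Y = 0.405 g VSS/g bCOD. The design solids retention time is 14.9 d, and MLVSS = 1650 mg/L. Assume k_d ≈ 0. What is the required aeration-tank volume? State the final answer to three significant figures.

With k_d = 0 the design equation reduces to V = Y Q (S₀−S) θ_c / X = 0.405 × 57200 × (162 − 3.58) × 14.9 / 1650 = 33141 m³.

V ≈ 33100 m³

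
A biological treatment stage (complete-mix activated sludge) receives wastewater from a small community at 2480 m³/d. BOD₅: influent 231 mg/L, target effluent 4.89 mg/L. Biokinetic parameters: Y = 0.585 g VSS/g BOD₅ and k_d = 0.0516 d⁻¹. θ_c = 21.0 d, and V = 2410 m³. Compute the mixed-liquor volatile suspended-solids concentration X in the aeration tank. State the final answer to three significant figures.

X ≈ 1370 mg/L

From V·X·(1 + k_d·θ_c) = Y·Q·(S₀ − S)·θ_c: X = 0.585 × 2480 × (231 − 4.89) × 21.0 / [2410 × (1 + 0.0516 × 21.0)] = 1372 mg/L.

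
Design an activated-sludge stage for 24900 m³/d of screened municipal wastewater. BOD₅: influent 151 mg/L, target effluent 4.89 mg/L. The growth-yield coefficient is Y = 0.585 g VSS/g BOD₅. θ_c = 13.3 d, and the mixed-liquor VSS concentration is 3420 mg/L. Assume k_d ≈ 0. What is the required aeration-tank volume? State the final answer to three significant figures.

V ≈ 8280 m³

V·X = Y·Q·ΔS·θ_c gives V = 0.585 × 24900 × (151 − 4.89) × 13.3 / 3420 = 8277 m³.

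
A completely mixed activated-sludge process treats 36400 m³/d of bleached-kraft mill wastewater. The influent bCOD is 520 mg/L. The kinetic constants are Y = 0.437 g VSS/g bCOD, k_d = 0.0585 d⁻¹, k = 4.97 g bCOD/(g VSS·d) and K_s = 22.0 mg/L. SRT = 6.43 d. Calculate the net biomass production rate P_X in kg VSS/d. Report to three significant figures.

P_X ≈ 5980 kg VSS/d

Effluent substrate depends only on kinetics and SRT: S = K_s(1 + k_d θ_c) / [θ_c(Yk − k_d) − 1] = 22.0 × (1 + 0.0585 × 6.43) / [6.43 × (0.437 × 4.97 − 0.0585) − 1] = 30.28 / 12.59 = 2.405 mg/L.
Y_obs = Y / (1 + k_d θ_c) = 0.437 / (1 + 0.0585 × 6.43) = 0.437 / 1.376 = 0.3176.
Mass of bCOD removed per day: Q(S₀ − S) = 36400 × 517.6 g/m³ = 18841 kg/d.
Net biomass production P_X = Y_obs × Q·(S₀ − S) = 0.3176 × 18841 = 5983 kg VSS/d.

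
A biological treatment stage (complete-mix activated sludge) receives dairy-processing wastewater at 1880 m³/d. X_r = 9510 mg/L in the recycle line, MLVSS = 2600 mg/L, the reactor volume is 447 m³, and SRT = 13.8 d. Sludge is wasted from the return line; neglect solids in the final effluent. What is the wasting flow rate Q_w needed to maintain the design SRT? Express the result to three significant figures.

θ_c = V·X/(Q_w·X_r) when wasting from the recycle, so Q_w = V·X/(θ_c·X_r) = 447.0 × 2600 / (13.8 × 9510) = 8.856 m³/d.

Q_w ≈ 8.86 m³/d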